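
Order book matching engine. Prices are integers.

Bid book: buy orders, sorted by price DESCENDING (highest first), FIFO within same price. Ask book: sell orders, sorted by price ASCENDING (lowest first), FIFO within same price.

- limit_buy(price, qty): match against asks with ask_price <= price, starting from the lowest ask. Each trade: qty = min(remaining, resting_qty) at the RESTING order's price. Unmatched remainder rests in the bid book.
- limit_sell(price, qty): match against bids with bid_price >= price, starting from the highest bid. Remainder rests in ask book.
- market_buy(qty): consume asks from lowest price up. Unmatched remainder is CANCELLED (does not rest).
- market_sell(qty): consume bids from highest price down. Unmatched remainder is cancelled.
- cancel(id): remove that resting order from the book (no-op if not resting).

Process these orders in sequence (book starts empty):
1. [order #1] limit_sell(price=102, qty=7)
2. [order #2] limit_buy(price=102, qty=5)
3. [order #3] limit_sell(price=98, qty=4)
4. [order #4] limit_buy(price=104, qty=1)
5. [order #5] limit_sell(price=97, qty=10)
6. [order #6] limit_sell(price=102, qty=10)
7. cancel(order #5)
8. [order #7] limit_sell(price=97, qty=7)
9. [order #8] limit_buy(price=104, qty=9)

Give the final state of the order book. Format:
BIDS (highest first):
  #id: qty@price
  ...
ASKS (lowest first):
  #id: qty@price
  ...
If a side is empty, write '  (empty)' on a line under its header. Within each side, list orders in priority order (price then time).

Answer: BIDS (highest first):
  (empty)
ASKS (lowest first):
  #3: 1@98
  #1: 2@102
  #6: 10@102

Derivation:
After op 1 [order #1] limit_sell(price=102, qty=7): fills=none; bids=[-] asks=[#1:7@102]
After op 2 [order #2] limit_buy(price=102, qty=5): fills=#2x#1:5@102; bids=[-] asks=[#1:2@102]
After op 3 [order #3] limit_sell(price=98, qty=4): fills=none; bids=[-] asks=[#3:4@98 #1:2@102]
After op 4 [order #4] limit_buy(price=104, qty=1): fills=#4x#3:1@98; bids=[-] asks=[#3:3@98 #1:2@102]
After op 5 [order #5] limit_sell(price=97, qty=10): fills=none; bids=[-] asks=[#5:10@97 #3:3@98 #1:2@102]
After op 6 [order #6] limit_sell(price=102, qty=10): fills=none; bids=[-] asks=[#5:10@97 #3:3@98 #1:2@102 #6:10@102]
After op 7 cancel(order #5): fills=none; bids=[-] asks=[#3:3@98 #1:2@102 #6:10@102]
After op 8 [order #7] limit_sell(price=97, qty=7): fills=none; bids=[-] asks=[#7:7@97 #3:3@98 #1:2@102 #6:10@102]
After op 9 [order #8] limit_buy(price=104, qty=9): fills=#8x#7:7@97 #8x#3:2@98; bids=[-] asks=[#3:1@98 #1:2@102 #6:10@102]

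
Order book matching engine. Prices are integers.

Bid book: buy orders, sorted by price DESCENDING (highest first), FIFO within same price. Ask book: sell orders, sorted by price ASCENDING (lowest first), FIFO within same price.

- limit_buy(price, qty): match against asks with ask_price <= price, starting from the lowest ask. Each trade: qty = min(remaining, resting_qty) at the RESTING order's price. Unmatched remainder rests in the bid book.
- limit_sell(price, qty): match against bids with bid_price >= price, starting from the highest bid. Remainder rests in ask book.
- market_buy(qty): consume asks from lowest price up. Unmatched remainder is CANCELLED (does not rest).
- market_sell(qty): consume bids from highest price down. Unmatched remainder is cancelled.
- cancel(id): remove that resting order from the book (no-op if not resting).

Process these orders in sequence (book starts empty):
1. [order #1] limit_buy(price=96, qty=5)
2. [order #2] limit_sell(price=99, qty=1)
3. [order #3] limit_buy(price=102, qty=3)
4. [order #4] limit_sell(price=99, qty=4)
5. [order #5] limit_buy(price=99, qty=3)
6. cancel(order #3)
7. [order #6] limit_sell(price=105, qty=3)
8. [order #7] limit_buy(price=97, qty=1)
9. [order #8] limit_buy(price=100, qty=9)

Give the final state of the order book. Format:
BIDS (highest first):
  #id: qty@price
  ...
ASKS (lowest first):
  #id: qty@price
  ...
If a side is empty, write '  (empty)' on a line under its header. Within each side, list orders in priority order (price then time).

After op 1 [order #1] limit_buy(price=96, qty=5): fills=none; bids=[#1:5@96] asks=[-]
After op 2 [order #2] limit_sell(price=99, qty=1): fills=none; bids=[#1:5@96] asks=[#2:1@99]
After op 3 [order #3] limit_buy(price=102, qty=3): fills=#3x#2:1@99; bids=[#3:2@102 #1:5@96] asks=[-]
After op 4 [order #4] limit_sell(price=99, qty=4): fills=#3x#4:2@102; bids=[#1:5@96] asks=[#4:2@99]
After op 5 [order #5] limit_buy(price=99, qty=3): fills=#5x#4:2@99; bids=[#5:1@99 #1:5@96] asks=[-]
After op 6 cancel(order #3): fills=none; bids=[#5:1@99 #1:5@96] asks=[-]
After op 7 [order #6] limit_sell(price=105, qty=3): fills=none; bids=[#5:1@99 #1:5@96] asks=[#6:3@105]
After op 8 [order #7] limit_buy(price=97, qty=1): fills=none; bids=[#5:1@99 #7:1@97 #1:5@96] asks=[#6:3@105]
After op 9 [order #8] limit_buy(price=100, qty=9): fills=none; bids=[#8:9@100 #5:1@99 #7:1@97 #1:5@96] asks=[#6:3@105]

Answer: BIDS (highest first):
  #8: 9@100
  #5: 1@99
  #7: 1@97
  #1: 5@96
ASKS (lowest first):
  #6: 3@105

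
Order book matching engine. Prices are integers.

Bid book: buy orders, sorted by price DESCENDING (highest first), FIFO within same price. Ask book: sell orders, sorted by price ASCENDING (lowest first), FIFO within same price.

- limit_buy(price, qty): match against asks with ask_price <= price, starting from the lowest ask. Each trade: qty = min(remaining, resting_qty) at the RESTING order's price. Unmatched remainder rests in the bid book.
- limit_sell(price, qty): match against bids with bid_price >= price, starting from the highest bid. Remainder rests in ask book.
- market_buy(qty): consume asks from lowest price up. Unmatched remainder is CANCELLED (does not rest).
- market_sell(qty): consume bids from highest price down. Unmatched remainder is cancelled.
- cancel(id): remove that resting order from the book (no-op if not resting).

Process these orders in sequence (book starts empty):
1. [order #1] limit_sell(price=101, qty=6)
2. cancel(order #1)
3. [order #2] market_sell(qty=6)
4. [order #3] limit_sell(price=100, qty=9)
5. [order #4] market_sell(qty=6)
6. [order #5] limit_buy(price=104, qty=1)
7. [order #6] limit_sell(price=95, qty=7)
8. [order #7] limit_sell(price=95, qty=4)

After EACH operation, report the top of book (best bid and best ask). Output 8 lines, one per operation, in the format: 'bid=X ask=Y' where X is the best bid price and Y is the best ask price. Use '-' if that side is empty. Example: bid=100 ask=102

After op 1 [order #1] limit_sell(price=101, qty=6): fills=none; bids=[-] asks=[#1:6@101]
After op 2 cancel(order #1): fills=none; bids=[-] asks=[-]
After op 3 [order #2] market_sell(qty=6): fills=none; bids=[-] asks=[-]
After op 4 [order #3] limit_sell(price=100, qty=9): fills=none; bids=[-] asks=[#3:9@100]
After op 5 [order #4] market_sell(qty=6): fills=none; bids=[-] asks=[#3:9@100]
After op 6 [order #5] limit_buy(price=104, qty=1): fills=#5x#3:1@100; bids=[-] asks=[#3:8@100]
After op 7 [order #6] limit_sell(price=95, qty=7): fills=none; bids=[-] asks=[#6:7@95 #3:8@100]
After op 8 [order #7] limit_sell(price=95, qty=4): fills=none; bids=[-] asks=[#6:7@95 #7:4@95 #3:8@100]

Answer: bid=- ask=101
bid=- ask=-
bid=- ask=-
bid=- ask=100
bid=- ask=100
bid=- ask=100
bid=- ask=95
bid=- ask=95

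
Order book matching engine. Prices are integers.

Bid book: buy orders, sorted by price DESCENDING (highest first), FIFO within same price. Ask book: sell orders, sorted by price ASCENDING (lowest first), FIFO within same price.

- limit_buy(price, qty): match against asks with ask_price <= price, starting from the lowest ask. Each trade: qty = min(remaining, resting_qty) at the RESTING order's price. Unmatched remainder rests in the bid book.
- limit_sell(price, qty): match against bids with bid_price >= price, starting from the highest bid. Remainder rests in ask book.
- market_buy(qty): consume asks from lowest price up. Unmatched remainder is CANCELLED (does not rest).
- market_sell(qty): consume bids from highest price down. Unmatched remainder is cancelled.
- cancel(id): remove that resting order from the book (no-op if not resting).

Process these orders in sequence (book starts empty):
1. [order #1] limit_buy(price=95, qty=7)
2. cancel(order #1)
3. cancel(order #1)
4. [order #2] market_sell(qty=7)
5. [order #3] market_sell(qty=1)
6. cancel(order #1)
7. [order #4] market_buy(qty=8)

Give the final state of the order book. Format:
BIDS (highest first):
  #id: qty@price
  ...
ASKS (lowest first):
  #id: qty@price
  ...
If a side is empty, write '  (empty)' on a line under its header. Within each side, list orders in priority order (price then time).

Answer: BIDS (highest first):
  (empty)
ASKS (lowest first):
  (empty)

Derivation:
After op 1 [order #1] limit_buy(price=95, qty=7): fills=none; bids=[#1:7@95] asks=[-]
After op 2 cancel(order #1): fills=none; bids=[-] asks=[-]
After op 3 cancel(order #1): fills=none; bids=[-] asks=[-]
After op 4 [order #2] market_sell(qty=7): fills=none; bids=[-] asks=[-]
After op 5 [order #3] market_sell(qty=1): fills=none; bids=[-] asks=[-]
After op 6 cancel(order #1): fills=none; bids=[-] asks=[-]
After op 7 [order #4] market_buy(qty=8): fills=none; bids=[-] asks=[-]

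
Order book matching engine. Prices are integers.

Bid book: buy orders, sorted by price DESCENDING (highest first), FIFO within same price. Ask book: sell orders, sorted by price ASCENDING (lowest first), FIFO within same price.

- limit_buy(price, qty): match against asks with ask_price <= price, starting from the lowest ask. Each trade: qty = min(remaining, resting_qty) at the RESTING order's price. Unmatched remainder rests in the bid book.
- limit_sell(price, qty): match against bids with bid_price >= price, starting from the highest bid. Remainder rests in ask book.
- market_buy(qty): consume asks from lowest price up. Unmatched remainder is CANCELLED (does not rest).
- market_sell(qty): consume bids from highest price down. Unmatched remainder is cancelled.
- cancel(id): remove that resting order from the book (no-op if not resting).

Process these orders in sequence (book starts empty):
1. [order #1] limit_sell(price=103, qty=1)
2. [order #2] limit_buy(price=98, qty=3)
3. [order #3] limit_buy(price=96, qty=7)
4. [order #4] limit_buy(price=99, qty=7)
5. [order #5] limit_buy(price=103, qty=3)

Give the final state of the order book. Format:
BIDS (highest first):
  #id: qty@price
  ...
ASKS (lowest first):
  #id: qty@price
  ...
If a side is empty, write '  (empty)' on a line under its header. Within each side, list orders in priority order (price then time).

Answer: BIDS (highest first):
  #5: 2@103
  #4: 7@99
  #2: 3@98
  #3: 7@96
ASKS (lowest first):
  (empty)

Derivation:
After op 1 [order #1] limit_sell(price=103, qty=1): fills=none; bids=[-] asks=[#1:1@103]
After op 2 [order #2] limit_buy(price=98, qty=3): fills=none; bids=[#2:3@98] asks=[#1:1@103]
After op 3 [order #3] limit_buy(price=96, qty=7): fills=none; bids=[#2:3@98 #3:7@96] asks=[#1:1@103]
After op 4 [order #4] limit_buy(price=99, qty=7): fills=none; bids=[#4:7@99 #2:3@98 #3:7@96] asks=[#1:1@103]
After op 5 [order #5] limit_buy(price=103, qty=3): fills=#5x#1:1@103; bids=[#5:2@103 #4:7@99 #2:3@98 #3:7@96] asks=[-]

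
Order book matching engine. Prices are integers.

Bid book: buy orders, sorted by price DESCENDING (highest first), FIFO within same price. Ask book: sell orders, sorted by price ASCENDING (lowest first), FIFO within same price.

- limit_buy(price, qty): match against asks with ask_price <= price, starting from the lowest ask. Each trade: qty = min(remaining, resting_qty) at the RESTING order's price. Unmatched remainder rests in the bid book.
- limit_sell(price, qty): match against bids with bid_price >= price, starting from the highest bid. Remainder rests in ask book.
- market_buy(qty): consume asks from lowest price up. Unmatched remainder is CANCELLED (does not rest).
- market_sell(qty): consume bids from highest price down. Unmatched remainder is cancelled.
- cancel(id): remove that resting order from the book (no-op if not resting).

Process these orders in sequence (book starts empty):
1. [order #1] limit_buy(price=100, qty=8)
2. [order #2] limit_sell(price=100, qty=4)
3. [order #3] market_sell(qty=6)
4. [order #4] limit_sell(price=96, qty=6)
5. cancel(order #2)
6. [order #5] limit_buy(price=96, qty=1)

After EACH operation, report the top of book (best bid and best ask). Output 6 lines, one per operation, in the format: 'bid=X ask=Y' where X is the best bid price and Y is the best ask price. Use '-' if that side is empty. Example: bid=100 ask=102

Answer: bid=100 ask=-
bid=100 ask=-
bid=- ask=-
bid=- ask=96
bid=- ask=96
bid=- ask=96

Derivation:
After op 1 [order #1] limit_buy(price=100, qty=8): fills=none; bids=[#1:8@100] asks=[-]
After op 2 [order #2] limit_sell(price=100, qty=4): fills=#1x#2:4@100; bids=[#1:4@100] asks=[-]
After op 3 [order #3] market_sell(qty=6): fills=#1x#3:4@100; bids=[-] asks=[-]
After op 4 [order #4] limit_sell(price=96, qty=6): fills=none; bids=[-] asks=[#4:6@96]
After op 5 cancel(order #2): fills=none; bids=[-] asks=[#4:6@96]
After op 6 [order #5] limit_buy(price=96, qty=1): fills=#5x#4:1@96; bids=[-] asks=[#4:5@96]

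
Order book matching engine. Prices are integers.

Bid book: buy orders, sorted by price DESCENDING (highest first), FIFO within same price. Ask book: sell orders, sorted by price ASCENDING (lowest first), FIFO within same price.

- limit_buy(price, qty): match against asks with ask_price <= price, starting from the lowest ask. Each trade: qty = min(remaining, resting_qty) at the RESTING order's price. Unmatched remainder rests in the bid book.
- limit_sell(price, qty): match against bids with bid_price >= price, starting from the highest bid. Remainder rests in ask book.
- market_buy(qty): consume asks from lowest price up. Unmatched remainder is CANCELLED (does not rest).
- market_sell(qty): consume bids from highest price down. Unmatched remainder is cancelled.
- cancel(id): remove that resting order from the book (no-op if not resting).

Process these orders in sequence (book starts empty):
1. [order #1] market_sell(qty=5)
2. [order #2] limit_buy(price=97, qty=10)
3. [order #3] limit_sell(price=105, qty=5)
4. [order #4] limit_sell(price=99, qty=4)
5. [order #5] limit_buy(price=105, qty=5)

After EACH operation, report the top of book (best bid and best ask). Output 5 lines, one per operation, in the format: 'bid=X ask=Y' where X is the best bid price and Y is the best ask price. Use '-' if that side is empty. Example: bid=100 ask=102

After op 1 [order #1] market_sell(qty=5): fills=none; bids=[-] asks=[-]
After op 2 [order #2] limit_buy(price=97, qty=10): fills=none; bids=[#2:10@97] asks=[-]
After op 3 [order #3] limit_sell(price=105, qty=5): fills=none; bids=[#2:10@97] asks=[#3:5@105]
After op 4 [order #4] limit_sell(price=99, qty=4): fills=none; bids=[#2:10@97] asks=[#4:4@99 #3:5@105]
After op 5 [order #5] limit_buy(price=105, qty=5): fills=#5x#4:4@99 #5x#3:1@105; bids=[#2:10@97] asks=[#3:4@105]

Answer: bid=- ask=-
bid=97 ask=-
bid=97 ask=105
bid=97 ask=99
bid=97 ask=105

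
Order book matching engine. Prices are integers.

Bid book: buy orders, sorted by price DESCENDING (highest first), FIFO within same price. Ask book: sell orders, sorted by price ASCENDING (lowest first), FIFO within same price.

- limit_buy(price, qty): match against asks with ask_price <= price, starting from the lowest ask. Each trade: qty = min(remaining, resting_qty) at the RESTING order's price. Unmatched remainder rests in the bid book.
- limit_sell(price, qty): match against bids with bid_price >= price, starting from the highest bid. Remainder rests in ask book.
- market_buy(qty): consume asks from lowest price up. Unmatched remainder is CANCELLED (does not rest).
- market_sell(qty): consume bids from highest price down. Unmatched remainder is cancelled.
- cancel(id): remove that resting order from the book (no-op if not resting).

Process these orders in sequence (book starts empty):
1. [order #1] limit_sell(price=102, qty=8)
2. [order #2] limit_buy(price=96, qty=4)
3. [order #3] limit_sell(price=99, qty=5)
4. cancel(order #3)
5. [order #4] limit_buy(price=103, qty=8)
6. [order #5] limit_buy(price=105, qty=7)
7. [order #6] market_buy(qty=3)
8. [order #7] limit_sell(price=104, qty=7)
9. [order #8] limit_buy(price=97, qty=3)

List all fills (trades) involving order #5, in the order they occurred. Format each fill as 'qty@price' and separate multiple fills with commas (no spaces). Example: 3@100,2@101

After op 1 [order #1] limit_sell(price=102, qty=8): fills=none; bids=[-] asks=[#1:8@102]
After op 2 [order #2] limit_buy(price=96, qty=4): fills=none; bids=[#2:4@96] asks=[#1:8@102]
After op 3 [order #3] limit_sell(price=99, qty=5): fills=none; bids=[#2:4@96] asks=[#3:5@99 #1:8@102]
After op 4 cancel(order #3): fills=none; bids=[#2:4@96] asks=[#1:8@102]
After op 5 [order #4] limit_buy(price=103, qty=8): fills=#4x#1:8@102; bids=[#2:4@96] asks=[-]
After op 6 [order #5] limit_buy(price=105, qty=7): fills=none; bids=[#5:7@105 #2:4@96] asks=[-]
After op 7 [order #6] market_buy(qty=3): fills=none; bids=[#5:7@105 #2:4@96] asks=[-]
After op 8 [order #7] limit_sell(price=104, qty=7): fills=#5x#7:7@105; bids=[#2:4@96] asks=[-]
After op 9 [order #8] limit_buy(price=97, qty=3): fills=none; bids=[#8:3@97 #2:4@96] asks=[-]

Answer: 7@105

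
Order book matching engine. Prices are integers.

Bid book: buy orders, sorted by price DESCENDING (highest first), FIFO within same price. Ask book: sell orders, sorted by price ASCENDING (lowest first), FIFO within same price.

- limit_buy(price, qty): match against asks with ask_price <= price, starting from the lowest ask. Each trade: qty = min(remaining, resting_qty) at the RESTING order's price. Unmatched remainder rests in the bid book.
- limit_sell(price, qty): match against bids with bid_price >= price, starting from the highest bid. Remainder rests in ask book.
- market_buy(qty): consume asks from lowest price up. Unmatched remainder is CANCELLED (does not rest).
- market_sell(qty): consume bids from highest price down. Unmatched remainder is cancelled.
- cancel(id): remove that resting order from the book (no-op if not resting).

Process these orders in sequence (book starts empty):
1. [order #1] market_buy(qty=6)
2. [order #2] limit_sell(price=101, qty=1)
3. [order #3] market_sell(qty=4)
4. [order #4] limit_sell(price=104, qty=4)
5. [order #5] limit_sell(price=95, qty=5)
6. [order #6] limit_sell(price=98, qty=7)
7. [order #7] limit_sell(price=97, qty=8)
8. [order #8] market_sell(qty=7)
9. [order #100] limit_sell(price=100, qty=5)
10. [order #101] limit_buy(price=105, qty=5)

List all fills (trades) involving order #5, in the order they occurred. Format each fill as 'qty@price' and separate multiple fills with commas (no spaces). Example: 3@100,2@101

After op 1 [order #1] market_buy(qty=6): fills=none; bids=[-] asks=[-]
After op 2 [order #2] limit_sell(price=101, qty=1): fills=none; bids=[-] asks=[#2:1@101]
After op 3 [order #3] market_sell(qty=4): fills=none; bids=[-] asks=[#2:1@101]
After op 4 [order #4] limit_sell(price=104, qty=4): fills=none; bids=[-] asks=[#2:1@101 #4:4@104]
After op 5 [order #5] limit_sell(price=95, qty=5): fills=none; bids=[-] asks=[#5:5@95 #2:1@101 #4:4@104]
After op 6 [order #6] limit_sell(price=98, qty=7): fills=none; bids=[-] asks=[#5:5@95 #6:7@98 #2:1@101 #4:4@104]
After op 7 [order #7] limit_sell(price=97, qty=8): fills=none; bids=[-] asks=[#5:5@95 #7:8@97 #6:7@98 #2:1@101 #4:4@104]
After op 8 [order #8] market_sell(qty=7): fills=none; bids=[-] asks=[#5:5@95 #7:8@97 #6:7@98 #2:1@101 #4:4@104]
After op 9 [order #100] limit_sell(price=100, qty=5): fills=none; bids=[-] asks=[#5:5@95 #7:8@97 #6:7@98 #100:5@100 #2:1@101 #4:4@104]
After op 10 [order #101] limit_buy(price=105, qty=5): fills=#101x#5:5@95; bids=[-] asks=[#7:8@97 #6:7@98 #100:5@100 #2:1@101 #4:4@104]

Answer: 5@95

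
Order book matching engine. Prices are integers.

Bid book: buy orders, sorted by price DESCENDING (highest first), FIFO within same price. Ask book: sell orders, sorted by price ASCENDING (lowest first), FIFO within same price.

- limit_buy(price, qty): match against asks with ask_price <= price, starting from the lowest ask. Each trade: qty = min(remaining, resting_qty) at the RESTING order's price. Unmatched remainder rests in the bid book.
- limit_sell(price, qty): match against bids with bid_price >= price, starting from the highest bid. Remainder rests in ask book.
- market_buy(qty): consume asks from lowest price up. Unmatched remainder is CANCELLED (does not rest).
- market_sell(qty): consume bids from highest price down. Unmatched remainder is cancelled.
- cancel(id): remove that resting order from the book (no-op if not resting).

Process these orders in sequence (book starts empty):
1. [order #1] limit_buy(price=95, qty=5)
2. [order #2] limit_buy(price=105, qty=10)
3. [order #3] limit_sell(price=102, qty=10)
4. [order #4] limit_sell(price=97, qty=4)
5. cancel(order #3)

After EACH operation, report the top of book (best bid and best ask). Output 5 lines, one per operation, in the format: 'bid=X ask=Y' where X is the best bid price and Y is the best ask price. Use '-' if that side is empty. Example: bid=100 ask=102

Answer: bid=95 ask=-
bid=105 ask=-
bid=95 ask=-
bid=95 ask=97
bid=95 ask=97

Derivation:
After op 1 [order #1] limit_buy(price=95, qty=5): fills=none; bids=[#1:5@95] asks=[-]
After op 2 [order #2] limit_buy(price=105, qty=10): fills=none; bids=[#2:10@105 #1:5@95] asks=[-]
After op 3 [order #3] limit_sell(price=102, qty=10): fills=#2x#3:10@105; bids=[#1:5@95] asks=[-]
After op 4 [order #4] limit_sell(price=97, qty=4): fills=none; bids=[#1:5@95] asks=[#4:4@97]
After op 5 cancel(order #3): fills=none; bids=[#1:5@95] asks=[#4:4@97]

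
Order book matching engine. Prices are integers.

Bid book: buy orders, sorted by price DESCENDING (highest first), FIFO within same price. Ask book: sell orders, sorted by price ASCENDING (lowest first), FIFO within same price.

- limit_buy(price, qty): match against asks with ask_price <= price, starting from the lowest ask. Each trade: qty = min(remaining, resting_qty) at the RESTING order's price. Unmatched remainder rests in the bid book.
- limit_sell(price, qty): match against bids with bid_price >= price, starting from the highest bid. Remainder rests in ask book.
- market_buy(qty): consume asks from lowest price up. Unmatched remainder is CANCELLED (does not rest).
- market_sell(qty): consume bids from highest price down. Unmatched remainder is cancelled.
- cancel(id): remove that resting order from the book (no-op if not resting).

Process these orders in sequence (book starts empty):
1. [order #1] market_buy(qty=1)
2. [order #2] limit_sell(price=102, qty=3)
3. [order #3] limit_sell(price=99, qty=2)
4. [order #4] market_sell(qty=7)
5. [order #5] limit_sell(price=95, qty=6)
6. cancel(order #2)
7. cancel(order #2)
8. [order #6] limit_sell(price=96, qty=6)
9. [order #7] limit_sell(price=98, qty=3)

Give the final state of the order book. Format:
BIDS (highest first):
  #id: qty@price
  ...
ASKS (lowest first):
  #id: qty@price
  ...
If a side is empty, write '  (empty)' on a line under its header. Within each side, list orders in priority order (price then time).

Answer: BIDS (highest first):
  (empty)
ASKS (lowest first):
  #5: 6@95
  #6: 6@96
  #7: 3@98
  #3: 2@99

Derivation:
After op 1 [order #1] market_buy(qty=1): fills=none; bids=[-] asks=[-]
After op 2 [order #2] limit_sell(price=102, qty=3): fills=none; bids=[-] asks=[#2:3@102]
After op 3 [order #3] limit_sell(price=99, qty=2): fills=none; bids=[-] asks=[#3:2@99 #2:3@102]
After op 4 [order #4] market_sell(qty=7): fills=none; bids=[-] asks=[#3:2@99 #2:3@102]
After op 5 [order #5] limit_sell(price=95, qty=6): fills=none; bids=[-] asks=[#5:6@95 #3:2@99 #2:3@102]
After op 6 cancel(order #2): fills=none; bids=[-] asks=[#5:6@95 #3:2@99]
After op 7 cancel(order #2): fills=none; bids=[-] asks=[#5:6@95 #3:2@99]
After op 8 [order #6] limit_sell(price=96, qty=6): fills=none; bids=[-] asks=[#5:6@95 #6:6@96 #3:2@99]
After op 9 [order #7] limit_sell(price=98, qty=3): fills=none; bids=[-] asks=[#5:6@95 #6:6@96 #7:3@98 #3:2@99]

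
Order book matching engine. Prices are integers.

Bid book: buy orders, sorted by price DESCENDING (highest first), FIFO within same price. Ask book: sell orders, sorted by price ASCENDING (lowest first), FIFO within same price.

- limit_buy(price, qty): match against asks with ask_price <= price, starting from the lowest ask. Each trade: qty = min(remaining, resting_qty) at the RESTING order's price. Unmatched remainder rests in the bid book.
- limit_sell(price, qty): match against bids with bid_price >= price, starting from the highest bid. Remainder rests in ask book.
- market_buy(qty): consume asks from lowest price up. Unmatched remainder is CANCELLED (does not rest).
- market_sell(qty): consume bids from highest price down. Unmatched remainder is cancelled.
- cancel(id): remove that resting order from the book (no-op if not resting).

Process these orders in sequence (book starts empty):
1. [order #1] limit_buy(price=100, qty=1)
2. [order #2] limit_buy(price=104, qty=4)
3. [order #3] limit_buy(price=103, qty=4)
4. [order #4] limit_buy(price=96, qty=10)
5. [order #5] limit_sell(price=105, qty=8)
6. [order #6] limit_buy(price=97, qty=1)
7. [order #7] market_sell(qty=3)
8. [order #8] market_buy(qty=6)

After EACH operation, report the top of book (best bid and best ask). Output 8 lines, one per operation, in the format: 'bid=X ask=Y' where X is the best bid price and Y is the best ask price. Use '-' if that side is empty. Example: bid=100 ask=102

After op 1 [order #1] limit_buy(price=100, qty=1): fills=none; bids=[#1:1@100] asks=[-]
After op 2 [order #2] limit_buy(price=104, qty=4): fills=none; bids=[#2:4@104 #1:1@100] asks=[-]
After op 3 [order #3] limit_buy(price=103, qty=4): fills=none; bids=[#2:4@104 #3:4@103 #1:1@100] asks=[-]
After op 4 [order #4] limit_buy(price=96, qty=10): fills=none; bids=[#2:4@104 #3:4@103 #1:1@100 #4:10@96] asks=[-]
After op 5 [order #5] limit_sell(price=105, qty=8): fills=none; bids=[#2:4@104 #3:4@103 #1:1@100 #4:10@96] asks=[#5:8@105]
After op 6 [order #6] limit_buy(price=97, qty=1): fills=none; bids=[#2:4@104 #3:4@103 #1:1@100 #6:1@97 #4:10@96] asks=[#5:8@105]
After op 7 [order #7] market_sell(qty=3): fills=#2x#7:3@104; bids=[#2:1@104 #3:4@103 #1:1@100 #6:1@97 #4:10@96] asks=[#5:8@105]
After op 8 [order #8] market_buy(qty=6): fills=#8x#5:6@105; bids=[#2:1@104 #3:4@103 #1:1@100 #6:1@97 #4:10@96] asks=[#5:2@105]

Answer: bid=100 ask=-
bid=104 ask=-
bid=104 ask=-
bid=104 ask=-
bid=104 ask=105
bid=104 ask=105
bid=104 ask=105
bid=104 ask=105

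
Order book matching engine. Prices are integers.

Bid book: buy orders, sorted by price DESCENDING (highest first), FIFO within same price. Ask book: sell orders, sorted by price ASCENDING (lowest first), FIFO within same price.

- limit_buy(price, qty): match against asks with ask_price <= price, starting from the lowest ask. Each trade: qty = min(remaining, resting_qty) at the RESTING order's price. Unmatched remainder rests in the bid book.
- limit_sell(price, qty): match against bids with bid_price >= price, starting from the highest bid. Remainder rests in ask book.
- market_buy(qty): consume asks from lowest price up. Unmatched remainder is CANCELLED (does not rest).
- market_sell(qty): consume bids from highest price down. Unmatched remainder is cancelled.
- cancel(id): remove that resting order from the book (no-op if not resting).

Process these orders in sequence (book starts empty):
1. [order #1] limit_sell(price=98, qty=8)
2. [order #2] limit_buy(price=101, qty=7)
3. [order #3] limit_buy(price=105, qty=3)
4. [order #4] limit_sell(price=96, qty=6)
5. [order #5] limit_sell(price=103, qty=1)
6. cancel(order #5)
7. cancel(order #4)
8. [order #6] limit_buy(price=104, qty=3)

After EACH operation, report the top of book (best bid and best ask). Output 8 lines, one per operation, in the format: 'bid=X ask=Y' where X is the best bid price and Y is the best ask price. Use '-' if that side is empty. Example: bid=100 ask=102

Answer: bid=- ask=98
bid=- ask=98
bid=105 ask=-
bid=- ask=96
bid=- ask=96
bid=- ask=96
bid=- ask=-
bid=104 ask=-

Derivation:
After op 1 [order #1] limit_sell(price=98, qty=8): fills=none; bids=[-] asks=[#1:8@98]
After op 2 [order #2] limit_buy(price=101, qty=7): fills=#2x#1:7@98; bids=[-] asks=[#1:1@98]
After op 3 [order #3] limit_buy(price=105, qty=3): fills=#3x#1:1@98; bids=[#3:2@105] asks=[-]
After op 4 [order #4] limit_sell(price=96, qty=6): fills=#3x#4:2@105; bids=[-] asks=[#4:4@96]
After op 5 [order #5] limit_sell(price=103, qty=1): fills=none; bids=[-] asks=[#4:4@96 #5:1@103]
After op 6 cancel(order #5): fills=none; bids=[-] asks=[#4:4@96]
After op 7 cancel(order #4): fills=none; bids=[-] asks=[-]
After op 8 [order #6] limit_buy(price=104, qty=3): fills=none; bids=[#6:3@104] asks=[-]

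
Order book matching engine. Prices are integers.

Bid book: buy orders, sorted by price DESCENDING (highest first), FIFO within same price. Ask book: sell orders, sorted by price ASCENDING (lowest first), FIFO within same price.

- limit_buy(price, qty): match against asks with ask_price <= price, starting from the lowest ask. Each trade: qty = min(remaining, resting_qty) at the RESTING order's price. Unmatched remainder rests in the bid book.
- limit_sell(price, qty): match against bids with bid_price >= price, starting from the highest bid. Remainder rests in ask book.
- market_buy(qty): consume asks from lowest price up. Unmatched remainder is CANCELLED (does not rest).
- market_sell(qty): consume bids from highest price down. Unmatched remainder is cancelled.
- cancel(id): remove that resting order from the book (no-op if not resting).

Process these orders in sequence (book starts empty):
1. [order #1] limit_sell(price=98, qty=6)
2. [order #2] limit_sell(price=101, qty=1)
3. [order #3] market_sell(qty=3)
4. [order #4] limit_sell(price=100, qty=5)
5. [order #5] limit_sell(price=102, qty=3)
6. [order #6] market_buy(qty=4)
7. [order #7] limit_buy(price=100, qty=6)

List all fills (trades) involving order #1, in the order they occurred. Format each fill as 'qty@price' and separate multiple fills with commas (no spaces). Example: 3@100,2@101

After op 1 [order #1] limit_sell(price=98, qty=6): fills=none; bids=[-] asks=[#1:6@98]
After op 2 [order #2] limit_sell(price=101, qty=1): fills=none; bids=[-] asks=[#1:6@98 #2:1@101]
After op 3 [order #3] market_sell(qty=3): fills=none; bids=[-] asks=[#1:6@98 #2:1@101]
After op 4 [order #4] limit_sell(price=100, qty=5): fills=none; bids=[-] asks=[#1:6@98 #4:5@100 #2:1@101]
After op 5 [order #5] limit_sell(price=102, qty=3): fills=none; bids=[-] asks=[#1:6@98 #4:5@100 #2:1@101 #5:3@102]
After op 6 [order #6] market_buy(qty=4): fills=#6x#1:4@98; bids=[-] asks=[#1:2@98 #4:5@100 #2:1@101 #5:3@102]
After op 7 [order #7] limit_buy(price=100, qty=6): fills=#7x#1:2@98 #7x#4:4@100; bids=[-] asks=[#4:1@100 #2:1@101 #5:3@102]

Answer: 4@98,2@98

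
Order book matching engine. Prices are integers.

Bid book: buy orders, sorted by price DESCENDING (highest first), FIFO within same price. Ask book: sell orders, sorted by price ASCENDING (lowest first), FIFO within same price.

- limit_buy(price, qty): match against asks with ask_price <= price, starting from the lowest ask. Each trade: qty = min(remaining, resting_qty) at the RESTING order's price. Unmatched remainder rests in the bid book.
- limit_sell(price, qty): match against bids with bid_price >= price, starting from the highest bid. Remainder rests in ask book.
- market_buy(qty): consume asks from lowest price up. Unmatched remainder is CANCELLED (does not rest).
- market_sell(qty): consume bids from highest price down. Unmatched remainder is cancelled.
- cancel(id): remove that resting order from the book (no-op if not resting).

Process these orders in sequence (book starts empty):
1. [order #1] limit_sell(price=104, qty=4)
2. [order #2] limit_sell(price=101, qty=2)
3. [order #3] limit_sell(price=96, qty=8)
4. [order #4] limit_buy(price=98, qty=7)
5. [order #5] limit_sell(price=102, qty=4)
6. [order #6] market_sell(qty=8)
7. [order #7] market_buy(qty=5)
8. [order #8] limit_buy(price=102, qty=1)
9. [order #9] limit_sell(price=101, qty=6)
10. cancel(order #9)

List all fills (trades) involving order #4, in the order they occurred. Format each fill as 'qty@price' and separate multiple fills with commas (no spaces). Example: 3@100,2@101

After op 1 [order #1] limit_sell(price=104, qty=4): fills=none; bids=[-] asks=[#1:4@104]
After op 2 [order #2] limit_sell(price=101, qty=2): fills=none; bids=[-] asks=[#2:2@101 #1:4@104]
After op 3 [order #3] limit_sell(price=96, qty=8): fills=none; bids=[-] asks=[#3:8@96 #2:2@101 #1:4@104]
After op 4 [order #4] limit_buy(price=98, qty=7): fills=#4x#3:7@96; bids=[-] asks=[#3:1@96 #2:2@101 #1:4@104]
After op 5 [order #5] limit_sell(price=102, qty=4): fills=none; bids=[-] asks=[#3:1@96 #2:2@101 #5:4@102 #1:4@104]
After op 6 [order #6] market_sell(qty=8): fills=none; bids=[-] asks=[#3:1@96 #2:2@101 #5:4@102 #1:4@104]
After op 7 [order #7] market_buy(qty=5): fills=#7x#3:1@96 #7x#2:2@101 #7x#5:2@102; bids=[-] asks=[#5:2@102 #1:4@104]
After op 8 [order #8] limit_buy(price=102, qty=1): fills=#8x#5:1@102; bids=[-] asks=[#5:1@102 #1:4@104]
After op 9 [order #9] limit_sell(price=101, qty=6): fills=none; bids=[-] asks=[#9:6@101 #5:1@102 #1:4@104]
After op 10 cancel(order #9): fills=none; bids=[-] asks=[#5:1@102 #1:4@104]

Answer: 7@96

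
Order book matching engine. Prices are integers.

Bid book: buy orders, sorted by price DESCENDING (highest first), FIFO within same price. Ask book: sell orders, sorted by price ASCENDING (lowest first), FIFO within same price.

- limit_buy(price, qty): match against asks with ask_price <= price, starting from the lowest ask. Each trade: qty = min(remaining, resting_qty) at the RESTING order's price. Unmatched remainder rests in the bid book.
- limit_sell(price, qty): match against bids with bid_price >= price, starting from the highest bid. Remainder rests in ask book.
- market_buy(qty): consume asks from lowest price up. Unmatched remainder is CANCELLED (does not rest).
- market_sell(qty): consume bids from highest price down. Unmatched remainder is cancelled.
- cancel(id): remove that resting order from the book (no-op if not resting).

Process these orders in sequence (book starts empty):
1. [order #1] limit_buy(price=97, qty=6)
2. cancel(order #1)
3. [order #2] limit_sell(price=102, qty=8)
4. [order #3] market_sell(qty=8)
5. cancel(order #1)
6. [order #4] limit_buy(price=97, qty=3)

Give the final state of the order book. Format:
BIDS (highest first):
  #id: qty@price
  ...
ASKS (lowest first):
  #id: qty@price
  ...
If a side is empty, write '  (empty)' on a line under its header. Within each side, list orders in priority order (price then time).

Answer: BIDS (highest first):
  #4: 3@97
ASKS (lowest first):
  #2: 8@102

Derivation:
After op 1 [order #1] limit_buy(price=97, qty=6): fills=none; bids=[#1:6@97] asks=[-]
After op 2 cancel(order #1): fills=none; bids=[-] asks=[-]
After op 3 [order #2] limit_sell(price=102, qty=8): fills=none; bids=[-] asks=[#2:8@102]
After op 4 [order #3] market_sell(qty=8): fills=none; bids=[-] asks=[#2:8@102]
After op 5 cancel(order #1): fills=none; bids=[-] asks=[#2:8@102]
After op 6 [order #4] limit_buy(price=97, qty=3): fills=none; bids=[#4:3@97] asks=[#2:8@102]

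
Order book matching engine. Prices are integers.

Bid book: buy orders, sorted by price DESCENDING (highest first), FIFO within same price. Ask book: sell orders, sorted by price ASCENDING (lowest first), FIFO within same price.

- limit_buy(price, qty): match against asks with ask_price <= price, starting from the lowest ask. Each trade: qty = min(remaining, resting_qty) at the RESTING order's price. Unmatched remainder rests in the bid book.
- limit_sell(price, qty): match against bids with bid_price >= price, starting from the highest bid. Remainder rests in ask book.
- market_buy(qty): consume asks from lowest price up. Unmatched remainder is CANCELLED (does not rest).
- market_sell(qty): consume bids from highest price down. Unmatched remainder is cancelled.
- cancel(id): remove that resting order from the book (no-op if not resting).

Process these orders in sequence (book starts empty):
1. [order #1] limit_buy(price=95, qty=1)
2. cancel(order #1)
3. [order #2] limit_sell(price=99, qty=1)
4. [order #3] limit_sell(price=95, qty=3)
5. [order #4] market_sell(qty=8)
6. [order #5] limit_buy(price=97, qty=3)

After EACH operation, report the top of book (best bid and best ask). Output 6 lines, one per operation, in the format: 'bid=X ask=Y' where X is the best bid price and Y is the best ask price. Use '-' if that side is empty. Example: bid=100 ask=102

After op 1 [order #1] limit_buy(price=95, qty=1): fills=none; bids=[#1:1@95] asks=[-]
After op 2 cancel(order #1): fills=none; bids=[-] asks=[-]
After op 3 [order #2] limit_sell(price=99, qty=1): fills=none; bids=[-] asks=[#2:1@99]
After op 4 [order #3] limit_sell(price=95, qty=3): fills=none; bids=[-] asks=[#3:3@95 #2:1@99]
After op 5 [order #4] market_sell(qty=8): fills=none; bids=[-] asks=[#3:3@95 #2:1@99]
After op 6 [order #5] limit_buy(price=97, qty=3): fills=#5x#3:3@95; bids=[-] asks=[#2:1@99]

Answer: bid=95 ask=-
bid=- ask=-
bid=- ask=99
bid=- ask=95
bid=- ask=95
bid=- ask=99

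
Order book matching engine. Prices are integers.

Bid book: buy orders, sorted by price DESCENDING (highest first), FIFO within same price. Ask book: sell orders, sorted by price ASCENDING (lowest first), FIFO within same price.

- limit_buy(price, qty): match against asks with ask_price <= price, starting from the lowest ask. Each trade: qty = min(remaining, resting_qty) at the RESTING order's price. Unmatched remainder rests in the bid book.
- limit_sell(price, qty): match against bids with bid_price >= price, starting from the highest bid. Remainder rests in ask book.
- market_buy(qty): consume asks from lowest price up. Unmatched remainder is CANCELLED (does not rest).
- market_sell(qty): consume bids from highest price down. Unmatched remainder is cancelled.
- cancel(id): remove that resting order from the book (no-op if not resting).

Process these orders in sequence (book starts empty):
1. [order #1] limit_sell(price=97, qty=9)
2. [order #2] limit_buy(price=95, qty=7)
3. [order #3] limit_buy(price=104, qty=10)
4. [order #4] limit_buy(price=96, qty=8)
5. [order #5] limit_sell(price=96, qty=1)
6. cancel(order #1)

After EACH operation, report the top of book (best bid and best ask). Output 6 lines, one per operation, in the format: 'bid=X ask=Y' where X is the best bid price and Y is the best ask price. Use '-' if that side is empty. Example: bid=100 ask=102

After op 1 [order #1] limit_sell(price=97, qty=9): fills=none; bids=[-] asks=[#1:9@97]
After op 2 [order #2] limit_buy(price=95, qty=7): fills=none; bids=[#2:7@95] asks=[#1:9@97]
After op 3 [order #3] limit_buy(price=104, qty=10): fills=#3x#1:9@97; bids=[#3:1@104 #2:7@95] asks=[-]
After op 4 [order #4] limit_buy(price=96, qty=8): fills=none; bids=[#3:1@104 #4:8@96 #2:7@95] asks=[-]
After op 5 [order #5] limit_sell(price=96, qty=1): fills=#3x#5:1@104; bids=[#4:8@96 #2:7@95] asks=[-]
After op 6 cancel(order #1): fills=none; bids=[#4:8@96 #2:7@95] asks=[-]

Answer: bid=- ask=97
bid=95 ask=97
bid=104 ask=-
bid=104 ask=-
bid=96 ask=-
bid=96 ask=-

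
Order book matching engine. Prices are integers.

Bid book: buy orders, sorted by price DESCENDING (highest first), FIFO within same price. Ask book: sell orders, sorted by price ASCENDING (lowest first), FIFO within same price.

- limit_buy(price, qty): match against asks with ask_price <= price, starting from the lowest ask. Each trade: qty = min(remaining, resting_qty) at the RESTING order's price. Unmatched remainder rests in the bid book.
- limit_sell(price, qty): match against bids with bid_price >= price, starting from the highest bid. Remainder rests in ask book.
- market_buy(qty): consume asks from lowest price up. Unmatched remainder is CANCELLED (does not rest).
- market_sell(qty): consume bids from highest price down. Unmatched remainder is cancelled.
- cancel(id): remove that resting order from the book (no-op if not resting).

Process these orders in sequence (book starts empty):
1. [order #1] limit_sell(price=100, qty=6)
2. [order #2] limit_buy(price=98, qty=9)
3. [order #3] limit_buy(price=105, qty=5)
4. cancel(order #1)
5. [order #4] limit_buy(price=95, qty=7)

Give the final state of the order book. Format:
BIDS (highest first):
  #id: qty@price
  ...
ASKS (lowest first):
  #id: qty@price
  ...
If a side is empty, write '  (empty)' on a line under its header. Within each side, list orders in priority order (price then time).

After op 1 [order #1] limit_sell(price=100, qty=6): fills=none; bids=[-] asks=[#1:6@100]
After op 2 [order #2] limit_buy(price=98, qty=9): fills=none; bids=[#2:9@98] asks=[#1:6@100]
After op 3 [order #3] limit_buy(price=105, qty=5): fills=#3x#1:5@100; bids=[#2:9@98] asks=[#1:1@100]
After op 4 cancel(order #1): fills=none; bids=[#2:9@98] asks=[-]
After op 5 [order #4] limit_buy(price=95, qty=7): fills=none; bids=[#2:9@98 #4:7@95] asks=[-]

Answer: BIDS (highest first):
  #2: 9@98
  #4: 7@95
ASKS (lowest first):
  (empty)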